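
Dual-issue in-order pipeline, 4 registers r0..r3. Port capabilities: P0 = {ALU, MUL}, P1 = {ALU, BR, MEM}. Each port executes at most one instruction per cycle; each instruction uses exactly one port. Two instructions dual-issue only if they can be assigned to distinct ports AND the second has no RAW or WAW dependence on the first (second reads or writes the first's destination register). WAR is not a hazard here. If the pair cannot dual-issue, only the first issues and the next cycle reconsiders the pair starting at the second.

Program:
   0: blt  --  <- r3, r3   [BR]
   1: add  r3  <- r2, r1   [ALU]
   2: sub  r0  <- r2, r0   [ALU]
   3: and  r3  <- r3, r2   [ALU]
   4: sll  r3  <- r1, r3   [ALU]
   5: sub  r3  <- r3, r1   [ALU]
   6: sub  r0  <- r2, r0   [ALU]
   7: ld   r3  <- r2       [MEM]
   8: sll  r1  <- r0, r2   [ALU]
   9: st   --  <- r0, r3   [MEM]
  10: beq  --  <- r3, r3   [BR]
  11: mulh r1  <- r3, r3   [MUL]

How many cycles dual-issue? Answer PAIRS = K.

#0 head=0: blt+add i0&i1 2-wide
#1 head=2: sub+and i2&i3 2-wide
#2 head=4: sll i4 RAW+WAW r3
#3 head=5: sub+sub i5&i6 2-wide
#4 head=7: ld+sll i7&i8 2-wide
#5 head=9: st i9 no-port MEM/BR
#6 head=10: beq+mulh i10&i11 2-wide

PAIRS = 5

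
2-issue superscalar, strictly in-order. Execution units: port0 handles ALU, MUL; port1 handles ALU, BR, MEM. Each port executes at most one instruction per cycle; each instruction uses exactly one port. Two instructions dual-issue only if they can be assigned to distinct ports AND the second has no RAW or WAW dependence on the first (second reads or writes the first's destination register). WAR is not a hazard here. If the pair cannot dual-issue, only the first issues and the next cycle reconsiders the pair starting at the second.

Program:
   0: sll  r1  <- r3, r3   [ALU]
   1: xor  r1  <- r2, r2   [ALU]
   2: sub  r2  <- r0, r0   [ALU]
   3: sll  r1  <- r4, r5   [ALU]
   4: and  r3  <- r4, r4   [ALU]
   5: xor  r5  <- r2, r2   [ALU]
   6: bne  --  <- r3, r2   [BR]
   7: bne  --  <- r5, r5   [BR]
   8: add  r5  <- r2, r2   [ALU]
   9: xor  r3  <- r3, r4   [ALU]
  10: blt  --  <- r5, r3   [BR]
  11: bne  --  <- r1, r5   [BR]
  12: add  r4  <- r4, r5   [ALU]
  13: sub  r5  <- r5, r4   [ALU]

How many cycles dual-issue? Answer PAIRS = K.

PAIRS = 5

c0: i0 sll  WAW r1
c1: i1+i2 xor+sub  2-wide
c2: i3+i4 sll+and  2-wide
c3: i5+i6 xor+bne  2-wide
c4: i7+i8 bne+add  2-wide
c5: i9 xor  RAW r3
c6: i10 blt  no-port BR/BR
c7: i11+i12 bne+add  2-wide
c8: i13 sub  tail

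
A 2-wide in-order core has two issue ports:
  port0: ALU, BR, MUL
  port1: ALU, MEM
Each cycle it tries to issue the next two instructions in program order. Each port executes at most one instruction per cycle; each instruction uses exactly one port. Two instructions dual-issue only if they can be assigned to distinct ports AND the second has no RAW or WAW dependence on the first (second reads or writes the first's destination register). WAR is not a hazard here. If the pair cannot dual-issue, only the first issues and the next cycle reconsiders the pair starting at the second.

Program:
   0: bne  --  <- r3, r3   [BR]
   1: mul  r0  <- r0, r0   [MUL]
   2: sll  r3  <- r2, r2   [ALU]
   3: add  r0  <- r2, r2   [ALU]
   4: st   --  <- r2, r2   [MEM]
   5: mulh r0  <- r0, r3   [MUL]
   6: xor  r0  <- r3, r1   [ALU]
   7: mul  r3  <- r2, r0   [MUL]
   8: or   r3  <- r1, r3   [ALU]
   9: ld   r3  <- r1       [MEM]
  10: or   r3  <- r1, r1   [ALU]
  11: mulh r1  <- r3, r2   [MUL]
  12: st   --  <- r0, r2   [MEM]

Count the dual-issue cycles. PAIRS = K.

#0 head=0: bne i0 no-port BR/MUL
#1 head=1: mul;sll i1,i2 2-wide
#2 head=3: add;st i3,i4 2-wide
#3 head=5: mulh i5 WAW r0
#4 head=6: xor i6 RAW r0
#5 head=7: mul i7 RAW+WAW r3
#6 head=8: or i8 WAW r3
#7 head=9: ld i9 WAW r3
#8 head=10: or i10 RAW r3
#9 head=11: mulh;st i11,i12 2-wide

PAIRS = 3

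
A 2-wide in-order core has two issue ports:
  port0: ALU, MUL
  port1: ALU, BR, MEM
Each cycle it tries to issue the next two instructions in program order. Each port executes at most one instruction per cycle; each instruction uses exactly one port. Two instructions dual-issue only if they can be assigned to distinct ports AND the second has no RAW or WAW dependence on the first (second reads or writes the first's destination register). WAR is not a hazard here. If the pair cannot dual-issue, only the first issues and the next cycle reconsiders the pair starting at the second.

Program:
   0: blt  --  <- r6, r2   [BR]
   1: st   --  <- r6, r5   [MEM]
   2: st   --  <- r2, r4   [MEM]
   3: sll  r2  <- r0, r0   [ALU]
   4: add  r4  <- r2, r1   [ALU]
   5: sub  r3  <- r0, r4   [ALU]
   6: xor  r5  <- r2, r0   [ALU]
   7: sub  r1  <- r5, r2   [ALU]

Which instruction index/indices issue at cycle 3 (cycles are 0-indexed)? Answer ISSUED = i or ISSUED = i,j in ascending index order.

ISSUED = 4

  cy0 -> i0 (blt) no-port BR/MEM
  cy1 -> i1 (st) no-port MEM/MEM
  cy2 -> i2/i3 (st sll) 2-wide
  cy3 -> i4 (add) RAW r4
  cy4 -> i5/i6 (sub xor) 2-wide
  cy5 -> i7 (sub) tail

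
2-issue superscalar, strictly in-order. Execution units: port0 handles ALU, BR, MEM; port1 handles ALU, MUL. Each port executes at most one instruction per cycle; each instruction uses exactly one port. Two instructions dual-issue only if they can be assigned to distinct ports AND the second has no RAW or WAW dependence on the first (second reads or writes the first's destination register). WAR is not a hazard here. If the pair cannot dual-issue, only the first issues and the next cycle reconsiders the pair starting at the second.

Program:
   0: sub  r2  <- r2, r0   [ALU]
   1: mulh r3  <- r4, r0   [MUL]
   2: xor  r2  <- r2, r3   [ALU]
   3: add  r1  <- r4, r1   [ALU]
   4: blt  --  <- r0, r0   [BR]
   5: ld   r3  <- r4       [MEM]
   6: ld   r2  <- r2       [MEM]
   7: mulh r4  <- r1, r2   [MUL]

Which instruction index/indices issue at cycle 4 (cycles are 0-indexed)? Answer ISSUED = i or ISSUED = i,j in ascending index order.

c0: i0,i1 sub.ALU/mulh.MUL  dual
c1: i2,i3 xor.ALU/add.ALU  dual
c2: i4 blt.BR  no-port BR/MEM
c3: i5 ld.MEM  no-port MEM/MEM
c4: i6 ld.MEM  RAW r2
c5: i7 mulh.MUL  tail

ISSUED = 6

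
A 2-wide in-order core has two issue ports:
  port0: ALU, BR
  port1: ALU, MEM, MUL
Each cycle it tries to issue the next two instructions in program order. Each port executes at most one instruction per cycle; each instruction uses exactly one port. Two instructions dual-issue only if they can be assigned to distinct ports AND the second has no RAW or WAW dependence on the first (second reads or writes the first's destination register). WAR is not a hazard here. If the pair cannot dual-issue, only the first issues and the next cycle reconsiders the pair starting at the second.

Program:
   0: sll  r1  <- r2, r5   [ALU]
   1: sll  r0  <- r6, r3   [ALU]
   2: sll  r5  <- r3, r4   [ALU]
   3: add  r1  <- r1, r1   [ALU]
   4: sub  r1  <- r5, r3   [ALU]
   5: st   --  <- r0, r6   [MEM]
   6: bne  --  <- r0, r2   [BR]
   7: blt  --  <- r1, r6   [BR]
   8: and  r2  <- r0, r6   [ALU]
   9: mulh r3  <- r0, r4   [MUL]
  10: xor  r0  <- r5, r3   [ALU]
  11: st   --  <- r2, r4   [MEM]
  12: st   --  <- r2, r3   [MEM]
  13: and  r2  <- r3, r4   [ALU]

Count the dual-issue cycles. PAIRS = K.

  cy0 -> i0&i1 (sll sll) pair
  cy1 -> i2&i3 (sll add) pair
  cy2 -> i4&i5 (sub st) pair
  cy3 -> i6 (bne) no-port BR/BR
  cy4 -> i7&i8 (blt and) pair
  cy5 -> i9 (mulh) RAW r3
  cy6 -> i10&i11 (xor st) pair
  cy7 -> i12&i13 (st and) pair

PAIRS = 6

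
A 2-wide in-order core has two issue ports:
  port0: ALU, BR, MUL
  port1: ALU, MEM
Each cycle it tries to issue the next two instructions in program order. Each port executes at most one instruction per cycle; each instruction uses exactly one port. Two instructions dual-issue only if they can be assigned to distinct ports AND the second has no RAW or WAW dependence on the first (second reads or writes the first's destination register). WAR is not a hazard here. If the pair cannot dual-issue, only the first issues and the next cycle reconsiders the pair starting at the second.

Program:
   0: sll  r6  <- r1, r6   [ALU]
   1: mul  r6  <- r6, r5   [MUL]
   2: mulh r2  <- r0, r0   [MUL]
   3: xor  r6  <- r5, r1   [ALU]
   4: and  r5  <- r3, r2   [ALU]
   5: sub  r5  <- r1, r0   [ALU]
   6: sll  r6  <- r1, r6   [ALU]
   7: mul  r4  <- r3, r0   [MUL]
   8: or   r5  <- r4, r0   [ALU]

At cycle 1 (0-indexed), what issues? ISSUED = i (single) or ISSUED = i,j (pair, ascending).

ISSUED = 1

c0: i0 sll  RAW+WAW r6
c1: i1 mul  no-port MUL/MUL
c2: i2+i3 mulh+xor  pair
c3: i4 and  WAW r5
c4: i5+i6 sub+sll  pair
c5: i7 mul  RAW r4
c6: i8 or  tail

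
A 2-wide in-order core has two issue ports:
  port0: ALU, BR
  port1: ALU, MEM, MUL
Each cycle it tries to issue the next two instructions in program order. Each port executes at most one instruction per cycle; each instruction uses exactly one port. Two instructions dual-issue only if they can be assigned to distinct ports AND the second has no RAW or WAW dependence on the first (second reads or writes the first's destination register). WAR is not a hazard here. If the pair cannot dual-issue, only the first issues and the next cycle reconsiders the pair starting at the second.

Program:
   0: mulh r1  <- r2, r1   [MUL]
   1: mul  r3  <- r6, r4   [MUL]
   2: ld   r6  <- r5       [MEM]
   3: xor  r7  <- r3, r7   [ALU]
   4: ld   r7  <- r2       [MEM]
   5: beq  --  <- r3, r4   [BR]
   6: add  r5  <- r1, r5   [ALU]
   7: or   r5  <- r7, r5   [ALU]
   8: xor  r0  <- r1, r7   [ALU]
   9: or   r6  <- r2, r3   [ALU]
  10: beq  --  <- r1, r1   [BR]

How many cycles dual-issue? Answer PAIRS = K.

0. mulh @i0  | no-port MUL/MUL
1. mul @i1  | no-port MUL/MEM
2. ld;xor @i2,i3  | 2-wide
3. ld;beq @i4,i5  | 2-wide
4. add @i6  | RAW+WAW r5
5. or;xor @i7,i8  | 2-wide
6. or;beq @i9,i10  | 2-wide

PAIRS = 4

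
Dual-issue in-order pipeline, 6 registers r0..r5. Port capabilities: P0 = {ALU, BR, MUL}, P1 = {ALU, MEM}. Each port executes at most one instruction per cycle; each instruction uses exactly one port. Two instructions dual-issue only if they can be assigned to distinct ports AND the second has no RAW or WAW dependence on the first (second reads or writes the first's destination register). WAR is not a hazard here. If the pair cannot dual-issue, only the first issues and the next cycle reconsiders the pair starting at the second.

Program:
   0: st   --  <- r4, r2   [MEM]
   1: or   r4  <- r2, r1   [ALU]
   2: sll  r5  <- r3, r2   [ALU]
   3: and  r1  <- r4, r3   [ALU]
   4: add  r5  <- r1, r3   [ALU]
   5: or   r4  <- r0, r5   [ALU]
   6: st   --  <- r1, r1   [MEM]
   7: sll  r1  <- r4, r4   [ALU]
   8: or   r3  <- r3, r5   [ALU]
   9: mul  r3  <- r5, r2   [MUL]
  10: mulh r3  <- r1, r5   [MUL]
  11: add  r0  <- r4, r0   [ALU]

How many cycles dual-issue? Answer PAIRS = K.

PAIRS = 5

  cy0 -> i0&i1 (st.MEM or.ALU) 2-wide
  cy1 -> i2&i3 (sll.ALU and.ALU) 2-wide
  cy2 -> i4 (add.ALU) RAW r5
  cy3 -> i5&i6 (or.ALU st.MEM) 2-wide
  cy4 -> i7&i8 (sll.ALU or.ALU) 2-wide
  cy5 -> i9 (mul.MUL) no-port MUL/MUL
  cy6 -> i10&i11 (mulh.MUL add.ALU) 2-wide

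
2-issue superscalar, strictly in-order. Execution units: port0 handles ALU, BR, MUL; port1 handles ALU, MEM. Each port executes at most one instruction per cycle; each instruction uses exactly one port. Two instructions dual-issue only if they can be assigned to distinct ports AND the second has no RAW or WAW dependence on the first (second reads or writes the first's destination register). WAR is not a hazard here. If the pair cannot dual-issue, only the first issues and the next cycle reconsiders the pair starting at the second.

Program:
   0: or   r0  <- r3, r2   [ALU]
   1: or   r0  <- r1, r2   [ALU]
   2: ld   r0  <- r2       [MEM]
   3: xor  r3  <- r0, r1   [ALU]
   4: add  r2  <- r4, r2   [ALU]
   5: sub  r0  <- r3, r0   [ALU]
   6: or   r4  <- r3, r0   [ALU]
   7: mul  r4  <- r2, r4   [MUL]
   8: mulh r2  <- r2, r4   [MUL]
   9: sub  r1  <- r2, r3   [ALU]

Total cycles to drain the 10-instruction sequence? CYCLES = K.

#0 head=0: or i0 WAW r0
#1 head=1: or i1 WAW r0
#2 head=2: ld i2 RAW r0
#3 head=3: xor+add i3,i4 dual
#4 head=5: sub i5 RAW r0
#5 head=6: or i6 RAW+WAW r4
#6 head=7: mul i7 no-port MUL/MUL
#7 head=8: mulh i8 RAW r2
#8 head=9: sub i9 tail

CYCLES = 9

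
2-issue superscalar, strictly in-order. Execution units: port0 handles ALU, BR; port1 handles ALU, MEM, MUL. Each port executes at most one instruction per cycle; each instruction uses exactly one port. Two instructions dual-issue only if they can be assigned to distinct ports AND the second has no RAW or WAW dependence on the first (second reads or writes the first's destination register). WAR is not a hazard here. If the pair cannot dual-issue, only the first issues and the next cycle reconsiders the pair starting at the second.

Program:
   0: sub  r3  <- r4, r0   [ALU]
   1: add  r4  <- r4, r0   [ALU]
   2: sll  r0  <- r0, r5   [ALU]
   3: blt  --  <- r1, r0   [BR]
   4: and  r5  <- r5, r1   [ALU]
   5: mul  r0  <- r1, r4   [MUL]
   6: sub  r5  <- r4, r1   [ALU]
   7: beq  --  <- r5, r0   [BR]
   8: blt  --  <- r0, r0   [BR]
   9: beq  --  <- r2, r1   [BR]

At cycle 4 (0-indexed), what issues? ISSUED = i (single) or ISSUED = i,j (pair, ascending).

ISSUED = 7

  cy0 -> i0/i1 (sub;add) 2-wide
  cy1 -> i2 (sll) RAW r0
  cy2 -> i3/i4 (blt;and) 2-wide
  cy3 -> i5/i6 (mul;sub) 2-wide
  cy4 -> i7 (beq) no-port BR/BR
  cy5 -> i8 (blt) no-port BR/BR
  cy6 -> i9 (beq) tail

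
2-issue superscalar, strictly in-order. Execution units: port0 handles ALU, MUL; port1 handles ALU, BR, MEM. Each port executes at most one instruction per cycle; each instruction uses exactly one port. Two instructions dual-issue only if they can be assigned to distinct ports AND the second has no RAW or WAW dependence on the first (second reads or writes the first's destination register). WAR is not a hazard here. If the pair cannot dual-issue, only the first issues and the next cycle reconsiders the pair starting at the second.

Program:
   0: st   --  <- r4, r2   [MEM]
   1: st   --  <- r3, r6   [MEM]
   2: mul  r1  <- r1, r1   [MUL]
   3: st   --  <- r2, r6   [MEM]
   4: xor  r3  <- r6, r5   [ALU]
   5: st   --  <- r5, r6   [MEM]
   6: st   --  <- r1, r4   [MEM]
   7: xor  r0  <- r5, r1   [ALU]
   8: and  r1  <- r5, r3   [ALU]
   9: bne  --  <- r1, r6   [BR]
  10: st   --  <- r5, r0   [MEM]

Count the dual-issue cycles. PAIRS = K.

[0] i0  st  -- no-port MEM/MEM
[1] i1+i2  st+mul  -- dual
[2] i3+i4  st+xor  -- dual
[3] i5  st  -- no-port MEM/MEM
[4] i6+i7  st+xor  -- dual
[5] i8  and  -- RAW r1
[6] i9  bne  -- no-port BR/MEM
[7] i10  st  -- tail

PAIRS = 3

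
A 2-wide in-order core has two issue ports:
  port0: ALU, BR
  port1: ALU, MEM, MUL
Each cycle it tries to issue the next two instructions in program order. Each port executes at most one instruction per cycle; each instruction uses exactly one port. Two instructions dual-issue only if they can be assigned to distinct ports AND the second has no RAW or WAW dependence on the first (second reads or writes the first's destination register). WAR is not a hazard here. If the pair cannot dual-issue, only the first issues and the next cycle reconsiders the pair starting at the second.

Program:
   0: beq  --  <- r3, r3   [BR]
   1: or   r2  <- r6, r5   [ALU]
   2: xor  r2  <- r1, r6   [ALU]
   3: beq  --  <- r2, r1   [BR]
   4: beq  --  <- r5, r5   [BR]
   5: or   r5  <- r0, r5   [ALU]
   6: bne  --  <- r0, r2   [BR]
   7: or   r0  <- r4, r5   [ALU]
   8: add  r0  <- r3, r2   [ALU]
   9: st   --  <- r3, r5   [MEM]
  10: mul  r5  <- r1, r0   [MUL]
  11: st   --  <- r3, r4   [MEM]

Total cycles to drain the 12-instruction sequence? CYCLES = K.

CYCLES = 8

  cy0 -> i0/i1 (beq+or) dual
  cy1 -> i2 (xor) RAW r2
  cy2 -> i3 (beq) no-port BR/BR
  cy3 -> i4/i5 (beq+or) dual
  cy4 -> i6/i7 (bne+or) dual
  cy5 -> i8/i9 (add+st) dual
  cy6 -> i10 (mul) no-port MUL/MEM
  cy7 -> i11 (st) tail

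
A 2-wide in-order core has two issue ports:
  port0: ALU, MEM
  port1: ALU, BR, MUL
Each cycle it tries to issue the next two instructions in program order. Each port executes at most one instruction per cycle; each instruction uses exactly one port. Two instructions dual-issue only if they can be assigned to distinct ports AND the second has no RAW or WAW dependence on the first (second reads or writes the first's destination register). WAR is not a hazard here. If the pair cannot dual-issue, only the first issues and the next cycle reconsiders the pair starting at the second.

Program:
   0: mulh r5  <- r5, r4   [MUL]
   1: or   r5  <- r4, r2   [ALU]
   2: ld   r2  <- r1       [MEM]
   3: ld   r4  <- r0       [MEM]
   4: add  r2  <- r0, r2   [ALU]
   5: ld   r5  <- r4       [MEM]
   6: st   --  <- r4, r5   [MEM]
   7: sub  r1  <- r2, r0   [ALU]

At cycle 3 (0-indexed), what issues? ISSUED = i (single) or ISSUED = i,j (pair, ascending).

ISSUED = 5

[0] i0  mulh  -- WAW r5
[1] i1,i2  or;ld  -- pair
[2] i3,i4  ld;add  -- pair
[3] i5  ld  -- no-port MEM/MEM
[4] i6,i7  st;sub  -- pair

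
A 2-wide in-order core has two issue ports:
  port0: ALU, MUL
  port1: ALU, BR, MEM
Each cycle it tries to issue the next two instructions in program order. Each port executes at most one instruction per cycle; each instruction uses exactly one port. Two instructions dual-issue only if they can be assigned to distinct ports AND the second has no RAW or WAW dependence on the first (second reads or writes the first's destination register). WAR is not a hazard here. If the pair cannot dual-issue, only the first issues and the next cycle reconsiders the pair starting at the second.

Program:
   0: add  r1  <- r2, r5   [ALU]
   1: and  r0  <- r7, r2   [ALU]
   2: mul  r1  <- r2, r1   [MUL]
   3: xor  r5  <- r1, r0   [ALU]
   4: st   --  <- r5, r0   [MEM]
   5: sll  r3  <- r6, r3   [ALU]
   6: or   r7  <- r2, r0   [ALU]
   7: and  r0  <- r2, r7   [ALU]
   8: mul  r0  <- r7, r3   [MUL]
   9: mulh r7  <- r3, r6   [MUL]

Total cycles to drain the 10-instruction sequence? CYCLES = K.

CYCLES = 8

#0 head=0: add;and i0&i1 dual
#1 head=2: mul i2 RAW r1
#2 head=3: xor i3 RAW r5
#3 head=4: st;sll i4&i5 dual
#4 head=6: or i6 RAW r7
#5 head=7: and i7 WAW r0
#6 head=8: mul i8 no-port MUL/MUL
#7 head=9: mulh i9 tail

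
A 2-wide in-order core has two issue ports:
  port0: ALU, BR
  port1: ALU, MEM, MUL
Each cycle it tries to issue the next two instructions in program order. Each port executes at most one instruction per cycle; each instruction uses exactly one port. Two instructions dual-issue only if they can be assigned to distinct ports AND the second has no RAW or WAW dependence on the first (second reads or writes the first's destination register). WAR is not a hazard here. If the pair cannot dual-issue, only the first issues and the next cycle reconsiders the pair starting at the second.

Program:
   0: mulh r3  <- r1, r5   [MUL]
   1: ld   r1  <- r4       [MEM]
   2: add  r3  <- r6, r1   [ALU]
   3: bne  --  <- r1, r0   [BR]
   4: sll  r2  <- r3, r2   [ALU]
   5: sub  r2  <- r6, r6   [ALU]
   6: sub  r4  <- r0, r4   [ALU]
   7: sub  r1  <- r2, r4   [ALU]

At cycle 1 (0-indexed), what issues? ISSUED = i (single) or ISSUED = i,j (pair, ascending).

ISSUED = 1

t=0 i0:mulh.MUL ; no-port MUL/MEM
t=1 i1:ld.MEM ; RAW r1
t=2 i2,i3:add.ALU bne.BR ; 2-wide
t=3 i4:sll.ALU ; WAW r2
t=4 i5,i6:sub.ALU sub.ALU ; 2-wide
t=5 i7:sub.ALU ; tail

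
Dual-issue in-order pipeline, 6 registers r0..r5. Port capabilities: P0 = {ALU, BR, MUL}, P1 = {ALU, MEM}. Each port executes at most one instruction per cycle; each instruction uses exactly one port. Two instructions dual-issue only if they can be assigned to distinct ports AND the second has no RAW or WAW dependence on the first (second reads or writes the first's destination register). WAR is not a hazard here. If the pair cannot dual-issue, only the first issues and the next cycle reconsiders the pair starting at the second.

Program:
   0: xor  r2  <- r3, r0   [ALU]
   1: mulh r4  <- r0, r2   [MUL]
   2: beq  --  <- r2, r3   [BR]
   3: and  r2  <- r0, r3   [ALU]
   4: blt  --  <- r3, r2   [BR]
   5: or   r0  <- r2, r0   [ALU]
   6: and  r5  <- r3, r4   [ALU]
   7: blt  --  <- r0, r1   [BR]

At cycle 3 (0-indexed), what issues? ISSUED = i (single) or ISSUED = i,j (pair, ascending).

#0 head=0: xor i0 RAW r2
#1 head=1: mulh i1 no-port MUL/BR
#2 head=2: beq/and i2,i3 dual
#3 head=4: blt/or i4,i5 dual
#4 head=6: and/blt i6,i7 dual

ISSUED = 4,5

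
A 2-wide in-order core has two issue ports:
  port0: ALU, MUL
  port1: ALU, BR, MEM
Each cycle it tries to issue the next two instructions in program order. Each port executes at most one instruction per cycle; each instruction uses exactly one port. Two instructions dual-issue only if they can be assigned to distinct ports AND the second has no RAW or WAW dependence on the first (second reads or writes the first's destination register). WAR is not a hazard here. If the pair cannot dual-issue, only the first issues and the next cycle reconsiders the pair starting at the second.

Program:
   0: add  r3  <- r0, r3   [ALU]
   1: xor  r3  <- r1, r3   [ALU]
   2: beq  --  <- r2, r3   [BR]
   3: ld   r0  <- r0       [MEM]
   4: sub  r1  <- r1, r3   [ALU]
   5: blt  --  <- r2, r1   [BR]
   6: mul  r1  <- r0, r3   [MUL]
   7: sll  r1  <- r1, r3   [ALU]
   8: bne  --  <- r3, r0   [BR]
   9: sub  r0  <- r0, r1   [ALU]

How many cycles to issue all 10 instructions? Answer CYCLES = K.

c0: i0 add  RAW+WAW r3
c1: i1 xor  RAW r3
c2: i2 beq  no-port BR/MEM
c3: i3,i4 ld/sub  dual
c4: i5,i6 blt/mul  dual
c5: i7,i8 sll/bne  dual
c6: i9 sub  tail

CYCLES = 7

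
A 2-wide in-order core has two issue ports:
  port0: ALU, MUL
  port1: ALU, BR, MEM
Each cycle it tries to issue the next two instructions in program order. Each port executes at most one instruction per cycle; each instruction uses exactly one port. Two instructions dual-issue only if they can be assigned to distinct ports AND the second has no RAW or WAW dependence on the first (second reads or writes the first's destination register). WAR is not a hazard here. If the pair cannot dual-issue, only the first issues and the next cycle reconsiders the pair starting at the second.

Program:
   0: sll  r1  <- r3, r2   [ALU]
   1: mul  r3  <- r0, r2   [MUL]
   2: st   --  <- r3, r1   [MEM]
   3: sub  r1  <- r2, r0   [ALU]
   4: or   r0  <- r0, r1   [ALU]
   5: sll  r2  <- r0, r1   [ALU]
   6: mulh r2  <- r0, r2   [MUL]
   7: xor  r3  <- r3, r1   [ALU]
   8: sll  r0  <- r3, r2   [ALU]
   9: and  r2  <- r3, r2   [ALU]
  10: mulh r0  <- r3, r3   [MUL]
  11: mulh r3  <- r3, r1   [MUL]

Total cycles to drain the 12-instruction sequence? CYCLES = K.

[0] i0,i1  sll mul  -- pair
[1] i2,i3  st sub  -- pair
[2] i4  or  -- RAW r0
[3] i5  sll  -- RAW+WAW r2
[4] i6,i7  mulh xor  -- pair
[5] i8,i9  sll and  -- pair
[6] i10  mulh  -- no-port MUL/MUL
[7] i11  mulh  -- tail

CYCLES = 8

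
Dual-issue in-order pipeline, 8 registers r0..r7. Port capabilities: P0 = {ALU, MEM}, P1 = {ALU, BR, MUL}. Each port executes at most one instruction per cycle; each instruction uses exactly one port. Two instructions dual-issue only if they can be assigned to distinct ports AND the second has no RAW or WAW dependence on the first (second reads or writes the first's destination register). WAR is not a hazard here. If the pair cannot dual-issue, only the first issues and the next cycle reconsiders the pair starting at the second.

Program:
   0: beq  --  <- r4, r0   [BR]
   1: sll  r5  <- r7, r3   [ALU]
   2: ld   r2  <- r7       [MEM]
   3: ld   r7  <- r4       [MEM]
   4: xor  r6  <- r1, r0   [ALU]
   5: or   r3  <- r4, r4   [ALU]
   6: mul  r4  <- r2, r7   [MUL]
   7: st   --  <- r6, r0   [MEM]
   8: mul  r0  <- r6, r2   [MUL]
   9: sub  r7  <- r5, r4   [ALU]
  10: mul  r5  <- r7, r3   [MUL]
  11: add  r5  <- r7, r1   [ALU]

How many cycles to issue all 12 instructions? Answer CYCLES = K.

CYCLES = 8

c0: i0,i1 beq.BR+sll.ALU  dual
c1: i2 ld.MEM  no-port MEM/MEM
c2: i3,i4 ld.MEM+xor.ALU  dual
c3: i5,i6 or.ALU+mul.MUL  dual
c4: i7,i8 st.MEM+mul.MUL  dual
c5: i9 sub.ALU  RAW r7
c6: i10 mul.MUL  WAW r5
c7: i11 add.ALU  tail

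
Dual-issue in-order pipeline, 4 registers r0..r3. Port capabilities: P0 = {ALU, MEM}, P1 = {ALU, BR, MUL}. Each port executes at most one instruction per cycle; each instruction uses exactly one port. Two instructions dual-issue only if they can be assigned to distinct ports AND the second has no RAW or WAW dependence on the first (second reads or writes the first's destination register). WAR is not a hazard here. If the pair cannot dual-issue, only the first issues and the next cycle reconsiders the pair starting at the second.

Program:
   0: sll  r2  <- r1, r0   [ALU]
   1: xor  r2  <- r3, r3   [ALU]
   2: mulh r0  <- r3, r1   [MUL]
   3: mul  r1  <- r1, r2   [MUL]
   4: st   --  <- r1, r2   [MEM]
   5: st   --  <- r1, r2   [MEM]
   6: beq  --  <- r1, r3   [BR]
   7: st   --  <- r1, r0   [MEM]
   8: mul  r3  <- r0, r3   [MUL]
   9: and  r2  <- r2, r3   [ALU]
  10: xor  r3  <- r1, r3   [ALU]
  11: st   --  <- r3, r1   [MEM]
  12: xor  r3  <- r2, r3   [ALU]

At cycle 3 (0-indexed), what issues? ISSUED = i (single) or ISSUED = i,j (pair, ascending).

[0] i0  sll.ALU  -- WAW r2
[1] i1+i2  xor.ALU+mulh.MUL  -- pair
[2] i3  mul.MUL  -- RAW r1
[3] i4  st.MEM  -- no-port MEM/MEM
[4] i5+i6  st.MEM+beq.BR  -- pair
[5] i7+i8  st.MEM+mul.MUL  -- pair
[6] i9+i10  and.ALU+xor.ALU  -- pair
[7] i11+i12  st.MEM+xor.ALU  -- pair

ISSUED = 4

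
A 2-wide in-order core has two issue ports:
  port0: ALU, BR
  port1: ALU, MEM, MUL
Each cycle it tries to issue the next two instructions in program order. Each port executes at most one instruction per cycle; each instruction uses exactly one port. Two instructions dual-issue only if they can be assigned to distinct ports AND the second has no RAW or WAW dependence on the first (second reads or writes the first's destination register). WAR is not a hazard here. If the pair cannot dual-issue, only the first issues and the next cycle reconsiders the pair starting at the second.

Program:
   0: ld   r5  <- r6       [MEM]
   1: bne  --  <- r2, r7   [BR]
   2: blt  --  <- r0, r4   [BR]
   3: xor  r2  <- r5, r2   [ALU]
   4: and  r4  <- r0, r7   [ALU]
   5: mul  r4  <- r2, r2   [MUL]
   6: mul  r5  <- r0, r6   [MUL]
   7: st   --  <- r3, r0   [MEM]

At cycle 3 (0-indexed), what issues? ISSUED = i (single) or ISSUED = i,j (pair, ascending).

t=0 i0,i1:ld bne ; pair
t=1 i2,i3:blt xor ; pair
t=2 i4:and ; WAW r4
t=3 i5:mul ; no-port MUL/MUL
t=4 i6:mul ; no-port MUL/MEM
t=5 i7:st ; tail

ISSUED = 5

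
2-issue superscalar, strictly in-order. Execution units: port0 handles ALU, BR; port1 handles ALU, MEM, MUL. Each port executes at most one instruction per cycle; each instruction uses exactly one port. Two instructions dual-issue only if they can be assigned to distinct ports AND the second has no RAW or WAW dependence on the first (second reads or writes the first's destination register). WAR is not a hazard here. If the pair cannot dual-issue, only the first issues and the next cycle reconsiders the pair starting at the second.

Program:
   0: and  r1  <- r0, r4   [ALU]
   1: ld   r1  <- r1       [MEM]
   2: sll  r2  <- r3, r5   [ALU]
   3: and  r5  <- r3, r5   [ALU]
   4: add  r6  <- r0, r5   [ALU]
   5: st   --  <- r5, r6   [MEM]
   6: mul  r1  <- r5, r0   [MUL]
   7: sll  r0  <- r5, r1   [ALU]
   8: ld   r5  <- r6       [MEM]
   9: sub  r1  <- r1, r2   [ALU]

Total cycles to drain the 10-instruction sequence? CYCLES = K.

[0] i0  and  -- RAW+WAW r1
[1] i1,i2  ld/sll  -- pair
[2] i3  and  -- RAW r5
[3] i4  add  -- RAW r6
[4] i5  st  -- no-port MEM/MUL
[5] i6  mul  -- RAW r1
[6] i7,i8  sll/ld  -- pair
[7] i9  sub  -- tail

CYCLES = 8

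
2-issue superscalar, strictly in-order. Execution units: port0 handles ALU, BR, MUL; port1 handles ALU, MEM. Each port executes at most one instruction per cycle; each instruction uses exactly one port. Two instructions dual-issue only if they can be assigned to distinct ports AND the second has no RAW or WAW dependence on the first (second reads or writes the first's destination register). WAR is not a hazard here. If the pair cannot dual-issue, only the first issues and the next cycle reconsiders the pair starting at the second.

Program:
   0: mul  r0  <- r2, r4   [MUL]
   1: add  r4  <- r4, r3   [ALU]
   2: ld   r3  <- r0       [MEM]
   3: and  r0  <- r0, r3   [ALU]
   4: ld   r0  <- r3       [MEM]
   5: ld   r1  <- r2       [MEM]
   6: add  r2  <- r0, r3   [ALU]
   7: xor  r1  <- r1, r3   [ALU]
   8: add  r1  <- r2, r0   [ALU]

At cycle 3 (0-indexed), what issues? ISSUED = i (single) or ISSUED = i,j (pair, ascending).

c0: i0&i1 mul add  pair
c1: i2 ld  RAW r3
c2: i3 and  WAW r0
c3: i4 ld  no-port MEM/MEM
c4: i5&i6 ld add  pair
c5: i7 xor  WAW r1
c6: i8 add  tail

ISSUED = 4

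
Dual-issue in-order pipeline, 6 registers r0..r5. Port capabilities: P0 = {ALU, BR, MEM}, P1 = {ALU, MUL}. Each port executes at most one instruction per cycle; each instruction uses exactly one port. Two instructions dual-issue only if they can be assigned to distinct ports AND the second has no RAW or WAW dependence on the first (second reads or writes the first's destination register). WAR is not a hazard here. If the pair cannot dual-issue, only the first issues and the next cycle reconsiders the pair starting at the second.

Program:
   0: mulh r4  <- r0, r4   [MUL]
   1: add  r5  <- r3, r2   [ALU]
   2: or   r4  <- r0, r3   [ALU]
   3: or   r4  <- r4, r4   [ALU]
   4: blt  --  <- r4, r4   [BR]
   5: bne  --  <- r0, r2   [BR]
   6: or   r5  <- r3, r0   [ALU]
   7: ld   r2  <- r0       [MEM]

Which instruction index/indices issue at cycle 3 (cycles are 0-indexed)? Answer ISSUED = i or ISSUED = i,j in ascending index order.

ISSUED = 4

t=0 i0&i1:mulh;add ; 2-wide
t=1 i2:or ; RAW+WAW r4
t=2 i3:or ; RAW r4
t=3 i4:blt ; no-port BR/BR
t=4 i5&i6:bne;or ; 2-wide
t=5 i7:ld ; tail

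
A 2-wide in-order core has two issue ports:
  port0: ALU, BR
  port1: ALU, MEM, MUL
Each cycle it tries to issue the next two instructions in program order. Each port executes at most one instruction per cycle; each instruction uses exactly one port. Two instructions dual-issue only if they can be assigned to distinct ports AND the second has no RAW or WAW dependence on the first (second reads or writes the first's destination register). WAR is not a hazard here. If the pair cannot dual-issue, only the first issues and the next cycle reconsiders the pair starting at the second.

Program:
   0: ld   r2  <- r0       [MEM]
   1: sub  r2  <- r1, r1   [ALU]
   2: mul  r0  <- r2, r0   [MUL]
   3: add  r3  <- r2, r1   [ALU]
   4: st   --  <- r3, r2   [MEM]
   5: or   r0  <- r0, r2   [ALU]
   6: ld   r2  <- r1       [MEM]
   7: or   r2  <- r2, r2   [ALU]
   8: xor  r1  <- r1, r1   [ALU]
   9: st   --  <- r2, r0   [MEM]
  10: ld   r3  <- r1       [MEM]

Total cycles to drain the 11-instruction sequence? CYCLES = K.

t=0 i0:ld.MEM ; WAW r2
t=1 i1:sub.ALU ; RAW r2
t=2 i2/i3:mul.MUL add.ALU ; pair
t=3 i4/i5:st.MEM or.ALU ; pair
t=4 i6:ld.MEM ; RAW+WAW r2
t=5 i7/i8:or.ALU xor.ALU ; pair
t=6 i9:st.MEM ; no-port MEM/MEM
t=7 i10:ld.MEM ; tail

CYCLES = 8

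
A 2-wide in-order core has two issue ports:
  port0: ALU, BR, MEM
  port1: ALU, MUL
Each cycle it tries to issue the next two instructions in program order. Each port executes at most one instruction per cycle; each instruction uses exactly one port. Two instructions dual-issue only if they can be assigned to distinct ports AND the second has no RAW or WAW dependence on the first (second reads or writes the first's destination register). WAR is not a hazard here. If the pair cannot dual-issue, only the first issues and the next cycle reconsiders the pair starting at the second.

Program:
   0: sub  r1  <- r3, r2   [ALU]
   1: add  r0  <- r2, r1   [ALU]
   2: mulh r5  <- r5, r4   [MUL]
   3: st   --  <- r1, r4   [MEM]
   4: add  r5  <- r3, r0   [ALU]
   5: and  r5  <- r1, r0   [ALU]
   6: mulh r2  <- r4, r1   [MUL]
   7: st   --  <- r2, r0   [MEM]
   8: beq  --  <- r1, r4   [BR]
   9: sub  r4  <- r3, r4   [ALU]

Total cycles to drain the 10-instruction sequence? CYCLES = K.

CYCLES = 6

c0: i0 sub  RAW r1
c1: i1,i2 add;mulh  2-wide
c2: i3,i4 st;add  2-wide
c3: i5,i6 and;mulh  2-wide
c4: i7 st  no-port MEM/BR
c5: i8,i9 beq;sub  2-wide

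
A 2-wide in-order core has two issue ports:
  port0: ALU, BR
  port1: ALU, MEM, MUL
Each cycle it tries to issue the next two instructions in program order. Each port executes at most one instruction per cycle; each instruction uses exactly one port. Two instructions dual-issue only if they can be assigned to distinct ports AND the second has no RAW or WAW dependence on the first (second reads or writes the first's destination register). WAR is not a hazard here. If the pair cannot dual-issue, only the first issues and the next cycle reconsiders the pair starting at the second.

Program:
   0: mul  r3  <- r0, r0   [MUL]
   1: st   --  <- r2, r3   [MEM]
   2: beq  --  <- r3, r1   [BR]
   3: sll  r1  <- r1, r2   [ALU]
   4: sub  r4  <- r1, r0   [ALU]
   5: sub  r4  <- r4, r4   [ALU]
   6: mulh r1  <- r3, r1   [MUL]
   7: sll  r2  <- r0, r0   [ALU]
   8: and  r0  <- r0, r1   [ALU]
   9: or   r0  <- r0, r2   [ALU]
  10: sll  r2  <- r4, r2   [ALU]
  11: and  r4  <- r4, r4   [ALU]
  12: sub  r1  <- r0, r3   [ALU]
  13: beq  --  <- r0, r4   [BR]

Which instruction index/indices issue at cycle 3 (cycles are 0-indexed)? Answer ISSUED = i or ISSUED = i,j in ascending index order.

t=0 i0:mul ; no-port MUL/MEM
t=1 i1+i2:st beq ; dual
t=2 i3:sll ; RAW r1
t=3 i4:sub ; RAW+WAW r4
t=4 i5+i6:sub mulh ; dual
t=5 i7+i8:sll and ; dual
t=6 i9+i10:or sll ; dual
t=7 i11+i12:and sub ; dual
t=8 i13:beq ; tail

ISSUED = 4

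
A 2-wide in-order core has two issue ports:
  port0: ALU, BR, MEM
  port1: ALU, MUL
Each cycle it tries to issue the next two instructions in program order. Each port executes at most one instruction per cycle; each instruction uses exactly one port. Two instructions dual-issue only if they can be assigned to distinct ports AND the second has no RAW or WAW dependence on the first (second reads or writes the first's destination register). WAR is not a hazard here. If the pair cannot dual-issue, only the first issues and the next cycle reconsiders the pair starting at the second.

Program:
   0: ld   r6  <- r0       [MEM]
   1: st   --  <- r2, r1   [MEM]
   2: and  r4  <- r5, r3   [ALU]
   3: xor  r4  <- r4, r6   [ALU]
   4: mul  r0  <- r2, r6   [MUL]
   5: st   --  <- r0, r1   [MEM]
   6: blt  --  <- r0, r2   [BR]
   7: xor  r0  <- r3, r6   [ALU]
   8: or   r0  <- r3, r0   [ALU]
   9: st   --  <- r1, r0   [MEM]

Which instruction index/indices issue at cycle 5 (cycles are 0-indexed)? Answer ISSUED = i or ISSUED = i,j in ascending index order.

0. ld @i0  | no-port MEM/MEM
1. st and @i1&i2  | dual
2. xor mul @i3&i4  | dual
3. st @i5  | no-port MEM/BR
4. blt xor @i6&i7  | dual
5. or @i8  | RAW r0
6. st @i9  | tail

ISSUED = 8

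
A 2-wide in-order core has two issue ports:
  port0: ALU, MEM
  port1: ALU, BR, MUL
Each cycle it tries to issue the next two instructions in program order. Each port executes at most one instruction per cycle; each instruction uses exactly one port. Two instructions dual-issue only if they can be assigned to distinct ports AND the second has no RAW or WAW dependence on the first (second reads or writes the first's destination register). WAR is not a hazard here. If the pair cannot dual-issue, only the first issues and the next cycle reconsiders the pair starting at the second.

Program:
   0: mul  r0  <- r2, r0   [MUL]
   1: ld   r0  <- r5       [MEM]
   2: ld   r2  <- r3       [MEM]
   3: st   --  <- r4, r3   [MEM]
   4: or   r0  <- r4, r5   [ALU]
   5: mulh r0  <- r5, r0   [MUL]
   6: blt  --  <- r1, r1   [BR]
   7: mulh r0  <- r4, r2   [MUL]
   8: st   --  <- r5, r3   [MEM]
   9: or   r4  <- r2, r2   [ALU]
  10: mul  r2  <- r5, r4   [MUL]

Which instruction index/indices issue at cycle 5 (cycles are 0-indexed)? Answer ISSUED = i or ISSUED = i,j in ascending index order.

t=0 i0:mul ; WAW r0
t=1 i1:ld ; no-port MEM/MEM
t=2 i2:ld ; no-port MEM/MEM
t=3 i3+i4:st;or ; pair
t=4 i5:mulh ; no-port MUL/BR
t=5 i6:blt ; no-port BR/MUL
t=6 i7+i8:mulh;st ; pair
t=7 i9:or ; RAW r4
t=8 i10:mul ; tail

ISSUED = 6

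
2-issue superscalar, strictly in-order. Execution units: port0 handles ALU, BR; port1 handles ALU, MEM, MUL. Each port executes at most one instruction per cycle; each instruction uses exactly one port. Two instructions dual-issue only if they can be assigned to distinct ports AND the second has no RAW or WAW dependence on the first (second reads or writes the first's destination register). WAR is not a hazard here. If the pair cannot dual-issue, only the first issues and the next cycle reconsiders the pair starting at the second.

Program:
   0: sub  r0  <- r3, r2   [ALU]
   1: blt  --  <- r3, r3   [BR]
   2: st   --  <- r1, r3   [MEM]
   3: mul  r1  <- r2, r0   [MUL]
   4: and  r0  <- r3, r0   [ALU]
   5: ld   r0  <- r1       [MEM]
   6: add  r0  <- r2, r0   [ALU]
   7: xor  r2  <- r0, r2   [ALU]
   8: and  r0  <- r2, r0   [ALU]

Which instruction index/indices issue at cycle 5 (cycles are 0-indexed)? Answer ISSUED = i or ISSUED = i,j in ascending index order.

0. sub.ALU;blt.BR @i0/i1  | 2-wide
1. st.MEM @i2  | no-port MEM/MUL
2. mul.MUL;and.ALU @i3/i4  | 2-wide
3. ld.MEM @i5  | RAW+WAW r0
4. add.ALU @i6  | RAW r0
5. xor.ALU @i7  | RAW r2
6. and.ALU @i8  | tail

ISSUED = 7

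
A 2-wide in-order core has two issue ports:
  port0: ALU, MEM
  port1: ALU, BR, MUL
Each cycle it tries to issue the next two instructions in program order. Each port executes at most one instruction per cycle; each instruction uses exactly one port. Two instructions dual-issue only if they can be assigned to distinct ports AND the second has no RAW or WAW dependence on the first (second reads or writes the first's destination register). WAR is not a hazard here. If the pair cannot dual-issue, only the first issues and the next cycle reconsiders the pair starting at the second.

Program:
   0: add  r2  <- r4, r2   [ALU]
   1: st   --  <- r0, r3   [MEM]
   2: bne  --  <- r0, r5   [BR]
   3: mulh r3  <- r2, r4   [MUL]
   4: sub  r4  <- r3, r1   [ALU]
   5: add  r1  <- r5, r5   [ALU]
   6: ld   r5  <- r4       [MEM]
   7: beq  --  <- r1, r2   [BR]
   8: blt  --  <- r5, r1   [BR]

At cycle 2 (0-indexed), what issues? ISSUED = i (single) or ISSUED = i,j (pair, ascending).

ISSUED = 3

c0: i0,i1 add.ALU st.MEM  pair
c1: i2 bne.BR  no-port BR/MUL
c2: i3 mulh.MUL  RAW r3
c3: i4,i5 sub.ALU add.ALU  pair
c4: i6,i7 ld.MEM beq.BR  pair
c5: i8 blt.BR  tail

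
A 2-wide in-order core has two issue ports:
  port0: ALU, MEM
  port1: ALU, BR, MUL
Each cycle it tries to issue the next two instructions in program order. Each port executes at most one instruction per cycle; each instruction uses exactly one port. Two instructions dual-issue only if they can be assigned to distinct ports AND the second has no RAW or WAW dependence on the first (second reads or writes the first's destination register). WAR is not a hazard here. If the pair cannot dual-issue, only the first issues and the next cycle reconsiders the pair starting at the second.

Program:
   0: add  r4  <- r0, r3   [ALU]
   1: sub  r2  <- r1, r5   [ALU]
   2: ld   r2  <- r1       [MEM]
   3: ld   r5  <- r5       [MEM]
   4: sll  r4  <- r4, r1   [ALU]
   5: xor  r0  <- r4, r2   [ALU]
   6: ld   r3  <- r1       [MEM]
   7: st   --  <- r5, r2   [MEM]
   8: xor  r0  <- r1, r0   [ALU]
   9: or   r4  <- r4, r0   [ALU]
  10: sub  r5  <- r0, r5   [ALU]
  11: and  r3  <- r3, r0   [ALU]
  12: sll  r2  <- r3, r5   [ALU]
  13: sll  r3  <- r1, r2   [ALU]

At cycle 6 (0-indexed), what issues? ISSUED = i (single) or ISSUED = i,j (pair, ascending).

ISSUED = 11

t=0 i0/i1:add sub ; pair
t=1 i2:ld ; no-port MEM/MEM
t=2 i3/i4:ld sll ; pair
t=3 i5/i6:xor ld ; pair
t=4 i7/i8:st xor ; pair
t=5 i9/i10:or sub ; pair
t=6 i11:and ; RAW r3
t=7 i12:sll ; RAW r2
t=8 i13:sll ; tail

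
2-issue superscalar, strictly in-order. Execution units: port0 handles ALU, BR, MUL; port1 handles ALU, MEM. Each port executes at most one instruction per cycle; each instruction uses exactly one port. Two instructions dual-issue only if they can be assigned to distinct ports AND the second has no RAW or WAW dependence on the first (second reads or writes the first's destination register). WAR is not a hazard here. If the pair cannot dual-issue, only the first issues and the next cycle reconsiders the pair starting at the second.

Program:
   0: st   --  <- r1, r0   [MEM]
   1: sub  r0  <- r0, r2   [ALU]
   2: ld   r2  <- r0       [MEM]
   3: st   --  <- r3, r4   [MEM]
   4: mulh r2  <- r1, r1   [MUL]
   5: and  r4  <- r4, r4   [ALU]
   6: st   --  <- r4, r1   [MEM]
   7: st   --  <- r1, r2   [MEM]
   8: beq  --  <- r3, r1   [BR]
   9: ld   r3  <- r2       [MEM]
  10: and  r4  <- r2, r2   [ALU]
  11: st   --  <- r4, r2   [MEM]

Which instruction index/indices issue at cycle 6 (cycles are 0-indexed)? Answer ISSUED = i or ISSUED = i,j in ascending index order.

ISSUED = 9,10

[0] i0&i1  st/sub  -- 2-wide
[1] i2  ld  -- no-port MEM/MEM
[2] i3&i4  st/mulh  -- 2-wide
[3] i5  and  -- RAW r4
[4] i6  st  -- no-port MEM/MEM
[5] i7&i8  st/beq  -- 2-wide
[6] i9&i10  ld/and  -- 2-wide
[7] i11  st  -- tail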